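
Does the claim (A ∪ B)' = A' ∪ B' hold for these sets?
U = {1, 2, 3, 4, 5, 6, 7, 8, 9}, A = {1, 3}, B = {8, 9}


LHS: A ∪ B = {1, 3, 8, 9}
(A ∪ B)' = U \ (A ∪ B) = {2, 4, 5, 6, 7}
A' = {2, 4, 5, 6, 7, 8, 9}, B' = {1, 2, 3, 4, 5, 6, 7}
Claimed RHS: A' ∪ B' = {1, 2, 3, 4, 5, 6, 7, 8, 9}
Identity is INVALID: LHS = {2, 4, 5, 6, 7} but the RHS claimed here equals {1, 2, 3, 4, 5, 6, 7, 8, 9}. The correct form is (A ∪ B)' = A' ∩ B'.

Identity is invalid: (A ∪ B)' = {2, 4, 5, 6, 7} but A' ∪ B' = {1, 2, 3, 4, 5, 6, 7, 8, 9}. The correct De Morgan law is (A ∪ B)' = A' ∩ B'.


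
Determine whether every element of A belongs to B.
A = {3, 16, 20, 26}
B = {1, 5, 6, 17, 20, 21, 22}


A ⊆ B means every element of A is in B.
Elements in A not in B: {3, 16, 26}
So A ⊄ B.

No, A ⊄ B


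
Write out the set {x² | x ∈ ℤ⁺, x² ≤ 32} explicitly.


Checking each candidate:
Condition: positive perfect squares ≤ 32
Result = {1, 4, 9, 16, 25}

{1, 4, 9, 16, 25}


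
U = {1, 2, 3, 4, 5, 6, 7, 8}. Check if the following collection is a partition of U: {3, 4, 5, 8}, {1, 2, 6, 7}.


A partition requires: (1) non-empty parts, (2) pairwise disjoint, (3) union = U
Parts: {3, 4, 5, 8}, {1, 2, 6, 7}
Union of parts: {1, 2, 3, 4, 5, 6, 7, 8}
U = {1, 2, 3, 4, 5, 6, 7, 8}
All non-empty? True
Pairwise disjoint? True
Covers U? True

Yes, valid partition


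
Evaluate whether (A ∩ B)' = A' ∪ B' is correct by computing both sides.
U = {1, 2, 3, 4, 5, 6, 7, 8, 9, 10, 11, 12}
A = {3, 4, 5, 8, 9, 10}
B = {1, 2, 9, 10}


LHS: A ∩ B = {9, 10}
(A ∩ B)' = U \ (A ∩ B) = {1, 2, 3, 4, 5, 6, 7, 8, 11, 12}
A' = {1, 2, 6, 7, 11, 12}, B' = {3, 4, 5, 6, 7, 8, 11, 12}
Claimed RHS: A' ∪ B' = {1, 2, 3, 4, 5, 6, 7, 8, 11, 12}
Identity is VALID: LHS = RHS = {1, 2, 3, 4, 5, 6, 7, 8, 11, 12} ✓

Identity is valid. (A ∩ B)' = A' ∪ B' = {1, 2, 3, 4, 5, 6, 7, 8, 11, 12}


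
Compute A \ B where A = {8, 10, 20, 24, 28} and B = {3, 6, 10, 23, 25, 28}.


A \ B = elements in A but not in B
A = {8, 10, 20, 24, 28}
B = {3, 6, 10, 23, 25, 28}
Remove from A any elements in B
A \ B = {8, 20, 24}

A \ B = {8, 20, 24}


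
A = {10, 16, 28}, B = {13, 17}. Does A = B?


Two sets are equal iff they have exactly the same elements.
A = {10, 16, 28}
B = {13, 17}
Differences: {10, 13, 16, 17, 28}
A ≠ B

No, A ≠ B


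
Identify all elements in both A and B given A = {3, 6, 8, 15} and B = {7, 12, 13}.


A = {3, 6, 8, 15}
B = {7, 12, 13}
Region: in both A and B
Elements: ∅

Elements in both A and B: ∅


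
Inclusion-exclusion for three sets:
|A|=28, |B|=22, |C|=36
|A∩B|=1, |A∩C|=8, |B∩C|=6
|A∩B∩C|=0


|A∪B∪C| = |A|+|B|+|C| - |A∩B|-|A∩C|-|B∩C| + |A∩B∩C|
= 28+22+36 - 1-8-6 + 0
= 86 - 15 + 0
= 71

|A ∪ B ∪ C| = 71


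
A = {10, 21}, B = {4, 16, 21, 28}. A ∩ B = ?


A ∩ B = elements in both A and B
A = {10, 21}
B = {4, 16, 21, 28}
A ∩ B = {21}

A ∩ B = {21}


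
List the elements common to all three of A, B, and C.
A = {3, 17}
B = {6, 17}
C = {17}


A ∩ B = {17}
(A ∩ B) ∩ C = {17}

A ∩ B ∩ C = {17}


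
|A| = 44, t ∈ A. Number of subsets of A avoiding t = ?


Subsets of A avoiding t are subsets of A \ {t}, which has 43 elements.
Count = 2^(n-1) = 2^43
= 8796093022208

Number of subsets avoiding t = 8796093022208


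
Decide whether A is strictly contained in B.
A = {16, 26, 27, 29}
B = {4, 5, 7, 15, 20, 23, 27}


A ⊂ B requires: A ⊆ B AND A ≠ B.
A ⊆ B? No
A ⊄ B, so A is not a proper subset.

No, A is not a proper subset of B


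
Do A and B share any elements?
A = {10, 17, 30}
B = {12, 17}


Disjoint means A ∩ B = ∅.
A ∩ B = {17}
A ∩ B ≠ ∅, so A and B are NOT disjoint.

Yes — A and B share the element(s) of A ∩ B = {17}, so they are not disjoint


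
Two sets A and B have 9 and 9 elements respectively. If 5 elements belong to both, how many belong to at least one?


|A ∪ B| = |A| + |B| - |A ∩ B|
= 9 + 9 - 5
= 13

|A ∪ B| = 13


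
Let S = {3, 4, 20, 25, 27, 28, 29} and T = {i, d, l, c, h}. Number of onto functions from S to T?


n = |S| = 7, k = |T| = 5. Surjections via inclusion-exclusion:
S(n,k) = Σ(-1)^i × C(k,i) × (k-i)^n, i=0 to k
i=0: (-1)^0×C(5,0)×5^7 = 78125
i=1: (-1)^1×C(5,1)×4^7 = -81920
i=2: (-1)^2×C(5,2)×3^7 = 21870
i=3: (-1)^3×C(5,3)×2^7 = -1280
i=4: (-1)^4×C(5,4)×1^7 = 5
i=5: (-1)^5×C(5,5)×0^7 = 0
Total = 16800

Number of surjections = 16800


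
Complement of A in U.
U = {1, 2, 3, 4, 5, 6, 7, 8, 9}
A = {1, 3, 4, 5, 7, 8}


Aᶜ = U \ A = elements in U but not in A
U = {1, 2, 3, 4, 5, 6, 7, 8, 9}
A = {1, 3, 4, 5, 7, 8}
Aᶜ = {2, 6, 9}

Aᶜ = {2, 6, 9}


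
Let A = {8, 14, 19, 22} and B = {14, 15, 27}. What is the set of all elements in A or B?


A ∪ B = all elements in A or B (or both)
A = {8, 14, 19, 22}
B = {14, 15, 27}
A ∪ B = {8, 14, 15, 19, 22, 27}

A ∪ B = {8, 14, 15, 19, 22, 27}


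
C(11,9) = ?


C(n,k) = n! / (k!(n-k)!)
C(11,9) = 11! / (9!2!)
= 55

C(11,9) = 55


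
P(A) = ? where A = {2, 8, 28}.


|A| = 3, so |P(A)| = 2^3 = 8
Enumerate subsets by cardinality (0 to 3):
∅, {2}, {8}, {28}, {2, 8}, {2, 28}, {8, 28}, {2, 8, 28}

P(A) has 8 subsets: ∅, {2}, {8}, {28}, {2, 8}, {2, 28}, {8, 28}, {2, 8, 28}


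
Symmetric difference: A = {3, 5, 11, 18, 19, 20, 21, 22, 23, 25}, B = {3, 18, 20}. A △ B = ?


A △ B = (A \ B) ∪ (B \ A) = elements in exactly one of A or B
A \ B = {5, 11, 19, 21, 22, 23, 25}
B \ A = ∅
A △ B = {5, 11, 19, 21, 22, 23, 25}

A △ B = {5, 11, 19, 21, 22, 23, 25}


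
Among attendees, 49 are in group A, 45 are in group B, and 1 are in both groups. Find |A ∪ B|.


|A ∪ B| = |A| + |B| - |A ∩ B|
= 49 + 45 - 1
= 93

|A ∪ B| = 93


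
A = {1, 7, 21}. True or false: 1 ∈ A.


A = {1, 7, 21}
Checking if 1 is in A
1 is in A → True

1 ∈ A


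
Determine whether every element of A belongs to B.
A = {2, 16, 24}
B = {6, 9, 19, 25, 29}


A ⊆ B means every element of A is in B.
Elements in A not in B: {2, 16, 24}
So A ⊄ B.

No, A ⊄ B


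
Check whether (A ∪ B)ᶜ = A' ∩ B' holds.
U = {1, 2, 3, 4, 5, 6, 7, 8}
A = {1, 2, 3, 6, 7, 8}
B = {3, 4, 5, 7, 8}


LHS: A ∪ B = {1, 2, 3, 4, 5, 6, 7, 8}
(A ∪ B)' = U \ (A ∪ B) = ∅
A' = {4, 5}, B' = {1, 2, 6}
Claimed RHS: A' ∩ B' = ∅
Identity is VALID: LHS = RHS = ∅ ✓

Identity is valid. (A ∪ B)' = A' ∩ B' = ∅


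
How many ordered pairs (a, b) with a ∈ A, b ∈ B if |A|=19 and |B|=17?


|A × B| = |A| × |B|
= 19 × 17
= 323

|A × B| = 323


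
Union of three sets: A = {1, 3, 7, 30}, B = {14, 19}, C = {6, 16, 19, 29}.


A ∪ B = {1, 3, 7, 14, 19, 30}
(A ∪ B) ∪ C = {1, 3, 6, 7, 14, 16, 19, 29, 30}

A ∪ B ∪ C = {1, 3, 6, 7, 14, 16, 19, 29, 30}


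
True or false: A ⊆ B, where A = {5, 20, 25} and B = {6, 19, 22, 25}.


A ⊆ B means every element of A is in B.
Elements in A not in B: {5, 20}
So A ⊄ B.

No, A ⊄ B


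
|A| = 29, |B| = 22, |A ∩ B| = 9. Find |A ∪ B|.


|A ∪ B| = |A| + |B| - |A ∩ B|
= 29 + 22 - 9
= 42

|A ∪ B| = 42


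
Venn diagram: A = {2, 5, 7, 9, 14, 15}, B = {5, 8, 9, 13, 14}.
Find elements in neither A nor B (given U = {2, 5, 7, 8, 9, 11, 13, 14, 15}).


A = {2, 5, 7, 9, 14, 15}
B = {5, 8, 9, 13, 14}
Region: in neither A nor B (given U = {2, 5, 7, 8, 9, 11, 13, 14, 15})
Elements: {11}

Elements in neither A nor B (given U = {2, 5, 7, 8, 9, 11, 13, 14, 15}): {11}


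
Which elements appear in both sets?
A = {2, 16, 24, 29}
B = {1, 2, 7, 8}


A ∩ B = elements in both A and B
A = {2, 16, 24, 29}
B = {1, 2, 7, 8}
A ∩ B = {2}

A ∩ B = {2}


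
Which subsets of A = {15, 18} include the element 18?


A subset of A contains 18 iff the remaining 1 elements form any subset of A \ {18}.
Count: 2^(n-1) = 2^1 = 2
Subsets containing 18: {18}, {15, 18}

Subsets containing 18 (2 total): {18}, {15, 18}


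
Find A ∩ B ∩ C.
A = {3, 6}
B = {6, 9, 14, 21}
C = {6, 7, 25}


A ∩ B = {6}
(A ∩ B) ∩ C = {6}

A ∩ B ∩ C = {6}


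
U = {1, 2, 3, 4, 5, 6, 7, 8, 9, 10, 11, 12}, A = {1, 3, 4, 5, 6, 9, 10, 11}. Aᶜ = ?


Aᶜ = U \ A = elements in U but not in A
U = {1, 2, 3, 4, 5, 6, 7, 8, 9, 10, 11, 12}
A = {1, 3, 4, 5, 6, 9, 10, 11}
Aᶜ = {2, 7, 8, 12}

Aᶜ = {2, 7, 8, 12}


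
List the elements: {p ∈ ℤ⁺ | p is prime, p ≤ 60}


Checking each candidate:
Condition: primes ≤ 60
Result = {2, 3, 5, 7, 11, 13, 17, 19, 23, 29, 31, 37, 41, 43, 47, 53, 59}

{2, 3, 5, 7, 11, 13, 17, 19, 23, 29, 31, 37, 41, 43, 47, 53, 59}


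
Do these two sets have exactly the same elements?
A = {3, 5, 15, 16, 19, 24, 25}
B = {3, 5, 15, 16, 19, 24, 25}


Two sets are equal iff they have exactly the same elements.
A = {3, 5, 15, 16, 19, 24, 25}
B = {3, 5, 15, 16, 19, 24, 25}
Same elements → A = B

Yes, A = B


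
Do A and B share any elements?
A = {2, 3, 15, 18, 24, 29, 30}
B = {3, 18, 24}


Disjoint means A ∩ B = ∅.
A ∩ B = {3, 18, 24}
A ∩ B ≠ ∅, so A and B are NOT disjoint.

Yes — A and B share the element(s) of A ∩ B = {3, 18, 24}, so they are not disjoint


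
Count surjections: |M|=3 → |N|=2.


n = |M| = 3, k = |N| = 2. Surjections via inclusion-exclusion:
S(n,k) = Σ(-1)^i × C(k,i) × (k-i)^n, i=0 to k
i=0: (-1)^0×C(2,0)×2^3 = 8
i=1: (-1)^1×C(2,1)×1^3 = -2
i=2: (-1)^2×C(2,2)×0^3 = 0
Total = 6

Number of surjections = 6


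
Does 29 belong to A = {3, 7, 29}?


A = {3, 7, 29}
Checking if 29 is in A
29 is in A → True

29 ∈ A


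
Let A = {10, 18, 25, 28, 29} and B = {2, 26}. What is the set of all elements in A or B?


A ∪ B = all elements in A or B (or both)
A = {10, 18, 25, 28, 29}
B = {2, 26}
A ∪ B = {2, 10, 18, 25, 26, 28, 29}

A ∪ B = {2, 10, 18, 25, 26, 28, 29}


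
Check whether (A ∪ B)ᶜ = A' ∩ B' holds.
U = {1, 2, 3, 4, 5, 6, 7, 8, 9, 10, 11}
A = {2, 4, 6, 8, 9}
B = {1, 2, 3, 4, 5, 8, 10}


LHS: A ∪ B = {1, 2, 3, 4, 5, 6, 8, 9, 10}
(A ∪ B)' = U \ (A ∪ B) = {7, 11}
A' = {1, 3, 5, 7, 10, 11}, B' = {6, 7, 9, 11}
Claimed RHS: A' ∩ B' = {7, 11}
Identity is VALID: LHS = RHS = {7, 11} ✓

Identity is valid. (A ∪ B)' = A' ∩ B' = {7, 11}


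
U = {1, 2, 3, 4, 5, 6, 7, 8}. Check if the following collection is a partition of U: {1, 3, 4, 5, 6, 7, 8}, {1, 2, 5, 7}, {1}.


A partition requires: (1) non-empty parts, (2) pairwise disjoint, (3) union = U
Parts: {1, 3, 4, 5, 6, 7, 8}, {1, 2, 5, 7}, {1}
Union of parts: {1, 2, 3, 4, 5, 6, 7, 8}
U = {1, 2, 3, 4, 5, 6, 7, 8}
All non-empty? True
Pairwise disjoint? False
Covers U? True

No, not a valid partition


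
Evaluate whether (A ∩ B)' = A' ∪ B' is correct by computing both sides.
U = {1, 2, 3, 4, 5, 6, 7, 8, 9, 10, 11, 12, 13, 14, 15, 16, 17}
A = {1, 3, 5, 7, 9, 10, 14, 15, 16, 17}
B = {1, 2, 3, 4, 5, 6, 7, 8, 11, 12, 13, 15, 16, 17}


LHS: A ∩ B = {1, 3, 5, 7, 15, 16, 17}
(A ∩ B)' = U \ (A ∩ B) = {2, 4, 6, 8, 9, 10, 11, 12, 13, 14}
A' = {2, 4, 6, 8, 11, 12, 13}, B' = {9, 10, 14}
Claimed RHS: A' ∪ B' = {2, 4, 6, 8, 9, 10, 11, 12, 13, 14}
Identity is VALID: LHS = RHS = {2, 4, 6, 8, 9, 10, 11, 12, 13, 14} ✓

Identity is valid. (A ∩ B)' = A' ∪ B' = {2, 4, 6, 8, 9, 10, 11, 12, 13, 14}


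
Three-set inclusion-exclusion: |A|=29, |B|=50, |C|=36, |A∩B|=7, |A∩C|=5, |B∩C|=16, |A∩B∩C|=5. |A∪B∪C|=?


|A∪B∪C| = |A|+|B|+|C| - |A∩B|-|A∩C|-|B∩C| + |A∩B∩C|
= 29+50+36 - 7-5-16 + 5
= 115 - 28 + 5
= 92

|A ∪ B ∪ C| = 92


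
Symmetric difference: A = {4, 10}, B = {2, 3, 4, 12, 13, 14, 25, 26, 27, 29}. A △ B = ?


A △ B = (A \ B) ∪ (B \ A) = elements in exactly one of A or B
A \ B = {10}
B \ A = {2, 3, 12, 13, 14, 25, 26, 27, 29}
A △ B = {2, 3, 10, 12, 13, 14, 25, 26, 27, 29}

A △ B = {2, 3, 10, 12, 13, 14, 25, 26, 27, 29}


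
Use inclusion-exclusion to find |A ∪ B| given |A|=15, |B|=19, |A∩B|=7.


|A ∪ B| = |A| + |B| - |A ∩ B|
= 15 + 19 - 7
= 27

|A ∪ B| = 27


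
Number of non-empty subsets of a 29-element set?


Total subsets = 2^n = 2^29 = 536870912
Non-empty subsets exclude the empty set: 2^n - 1
= 536870912 - 1
= 536870911

Number of non-empty subsets = 536870911


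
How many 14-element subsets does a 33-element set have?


C(n,k) = n! / (k!(n-k)!)
C(33,14) = 33! / (14!19!)
= 818809200

C(33,14) = 818809200


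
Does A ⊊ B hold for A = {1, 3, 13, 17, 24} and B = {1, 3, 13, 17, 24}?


A ⊂ B requires: A ⊆ B AND A ≠ B.
A ⊆ B? Yes
A = B? Yes
A = B, so A is not a PROPER subset.

No, A is not a proper subset of B


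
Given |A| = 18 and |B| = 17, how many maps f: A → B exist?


Each of |A| = 18 inputs maps to any of |B| = 17 outputs.
# functions = |B|^|A| = 17^18
= 14063084452067724991009

Number of functions = 14063084452067724991009


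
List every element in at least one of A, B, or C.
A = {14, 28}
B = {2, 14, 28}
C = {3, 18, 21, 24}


A ∪ B = {2, 14, 28}
(A ∪ B) ∪ C = {2, 3, 14, 18, 21, 24, 28}

A ∪ B ∪ C = {2, 3, 14, 18, 21, 24, 28}


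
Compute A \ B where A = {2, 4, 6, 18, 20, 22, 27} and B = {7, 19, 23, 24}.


A \ B = elements in A but not in B
A = {2, 4, 6, 18, 20, 22, 27}
B = {7, 19, 23, 24}
Remove from A any elements in B
A \ B = {2, 4, 6, 18, 20, 22, 27}

A \ B = {2, 4, 6, 18, 20, 22, 27}


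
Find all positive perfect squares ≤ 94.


Checking each candidate:
Condition: positive perfect squares ≤ 94
Result = {1, 4, 9, 16, 25, 36, 49, 64, 81}

{1, 4, 9, 16, 25, 36, 49, 64, 81}


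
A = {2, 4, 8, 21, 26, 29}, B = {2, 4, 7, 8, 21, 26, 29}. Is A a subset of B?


A ⊆ B means every element of A is in B.
All elements of A are in B.
So A ⊆ B.

Yes, A ⊆ B


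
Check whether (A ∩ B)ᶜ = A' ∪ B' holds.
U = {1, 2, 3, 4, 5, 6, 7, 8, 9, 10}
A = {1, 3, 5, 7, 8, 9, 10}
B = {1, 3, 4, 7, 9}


LHS: A ∩ B = {1, 3, 7, 9}
(A ∩ B)' = U \ (A ∩ B) = {2, 4, 5, 6, 8, 10}
A' = {2, 4, 6}, B' = {2, 5, 6, 8, 10}
Claimed RHS: A' ∪ B' = {2, 4, 5, 6, 8, 10}
Identity is VALID: LHS = RHS = {2, 4, 5, 6, 8, 10} ✓

Identity is valid. (A ∩ B)' = A' ∪ B' = {2, 4, 5, 6, 8, 10}


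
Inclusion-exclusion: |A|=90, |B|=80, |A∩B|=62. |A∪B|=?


|A ∪ B| = |A| + |B| - |A ∩ B|
= 90 + 80 - 62
= 108

|A ∪ B| = 108


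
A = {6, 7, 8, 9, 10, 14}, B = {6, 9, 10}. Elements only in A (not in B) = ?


A = {6, 7, 8, 9, 10, 14}
B = {6, 9, 10}
Region: only in A (not in B)
Elements: {7, 8, 14}

Elements only in A (not in B): {7, 8, 14}


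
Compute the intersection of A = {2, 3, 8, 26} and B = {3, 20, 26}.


A ∩ B = elements in both A and B
A = {2, 3, 8, 26}
B = {3, 20, 26}
A ∩ B = {3, 26}

A ∩ B = {3, 26}


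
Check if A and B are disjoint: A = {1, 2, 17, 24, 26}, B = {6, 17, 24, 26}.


Disjoint means A ∩ B = ∅.
A ∩ B = {17, 24, 26}
A ∩ B ≠ ∅, so A and B are NOT disjoint.

No, A and B are not disjoint (A ∩ B = {17, 24, 26})


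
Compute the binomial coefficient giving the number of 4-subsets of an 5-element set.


C(n,k) = n! / (k!(n-k)!)
C(5,4) = 5! / (4!1!)
= 5

C(5,4) = 5


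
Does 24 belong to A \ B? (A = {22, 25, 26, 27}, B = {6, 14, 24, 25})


A = {22, 25, 26, 27}, B = {6, 14, 24, 25}
A \ B = elements in A but not in B
A \ B = {22, 26, 27}
Checking if 24 ∈ A \ B
24 is not in A \ B → False

24 ∉ A \ B


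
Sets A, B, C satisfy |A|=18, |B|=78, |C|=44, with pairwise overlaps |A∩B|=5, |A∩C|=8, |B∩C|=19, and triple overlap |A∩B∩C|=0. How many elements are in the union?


|A∪B∪C| = |A|+|B|+|C| - |A∩B|-|A∩C|-|B∩C| + |A∩B∩C|
= 18+78+44 - 5-8-19 + 0
= 140 - 32 + 0
= 108

|A ∪ B ∪ C| = 108


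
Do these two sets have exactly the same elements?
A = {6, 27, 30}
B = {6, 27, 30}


Two sets are equal iff they have exactly the same elements.
A = {6, 27, 30}
B = {6, 27, 30}
Same elements → A = B

Yes, A = B


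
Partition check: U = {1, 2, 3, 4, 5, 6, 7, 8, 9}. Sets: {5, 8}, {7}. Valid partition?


A partition requires: (1) non-empty parts, (2) pairwise disjoint, (3) union = U
Parts: {5, 8}, {7}
Union of parts: {5, 7, 8}
U = {1, 2, 3, 4, 5, 6, 7, 8, 9}
All non-empty? True
Pairwise disjoint? True
Covers U? False

No, not a valid partition


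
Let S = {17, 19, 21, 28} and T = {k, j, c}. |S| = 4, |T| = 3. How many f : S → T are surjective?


n = |S| = 4, k = |T| = 3. Surjections via inclusion-exclusion:
S(n,k) = Σ(-1)^i × C(k,i) × (k-i)^n, i=0 to k
i=0: (-1)^0×C(3,0)×3^4 = 81
i=1: (-1)^1×C(3,1)×2^4 = -48
i=2: (-1)^2×C(3,2)×1^4 = 3
i=3: (-1)^3×C(3,3)×0^4 = 0
Total = 36

Number of surjections = 36


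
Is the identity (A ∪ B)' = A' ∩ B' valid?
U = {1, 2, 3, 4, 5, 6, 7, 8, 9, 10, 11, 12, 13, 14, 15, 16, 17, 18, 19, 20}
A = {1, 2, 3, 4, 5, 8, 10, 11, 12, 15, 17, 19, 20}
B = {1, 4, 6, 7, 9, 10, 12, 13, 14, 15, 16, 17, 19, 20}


LHS: A ∪ B = {1, 2, 3, 4, 5, 6, 7, 8, 9, 10, 11, 12, 13, 14, 15, 16, 17, 19, 20}
(A ∪ B)' = U \ (A ∪ B) = {18}
A' = {6, 7, 9, 13, 14, 16, 18}, B' = {2, 3, 5, 8, 11, 18}
Claimed RHS: A' ∩ B' = {18}
Identity is VALID: LHS = RHS = {18} ✓

Identity is valid. (A ∪ B)' = A' ∩ B' = {18}


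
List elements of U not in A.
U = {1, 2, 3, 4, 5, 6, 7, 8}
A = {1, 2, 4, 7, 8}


Aᶜ = U \ A = elements in U but not in A
U = {1, 2, 3, 4, 5, 6, 7, 8}
A = {1, 2, 4, 7, 8}
Aᶜ = {3, 5, 6}

Aᶜ = {3, 5, 6}


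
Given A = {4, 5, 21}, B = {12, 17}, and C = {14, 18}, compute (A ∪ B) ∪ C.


A ∪ B = {4, 5, 12, 17, 21}
(A ∪ B) ∪ C = {4, 5, 12, 14, 17, 18, 21}

A ∪ B ∪ C = {4, 5, 12, 14, 17, 18, 21}


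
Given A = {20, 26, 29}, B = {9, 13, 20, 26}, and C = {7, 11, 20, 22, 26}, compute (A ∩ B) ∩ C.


A ∩ B = {20, 26}
(A ∩ B) ∩ C = {20, 26}

A ∩ B ∩ C = {20, 26}


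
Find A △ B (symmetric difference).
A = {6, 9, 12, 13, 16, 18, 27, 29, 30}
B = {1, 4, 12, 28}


A △ B = (A \ B) ∪ (B \ A) = elements in exactly one of A or B
A \ B = {6, 9, 13, 16, 18, 27, 29, 30}
B \ A = {1, 4, 28}
A △ B = {1, 4, 6, 9, 13, 16, 18, 27, 28, 29, 30}

A △ B = {1, 4, 6, 9, 13, 16, 18, 27, 28, 29, 30}


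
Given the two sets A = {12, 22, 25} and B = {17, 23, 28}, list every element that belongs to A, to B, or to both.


A ∪ B = all elements in A or B (or both)
A = {12, 22, 25}
B = {17, 23, 28}
A ∪ B = {12, 17, 22, 23, 25, 28}

A ∪ B = {12, 17, 22, 23, 25, 28}


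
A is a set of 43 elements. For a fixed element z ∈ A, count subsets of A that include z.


Subsets of A containing z correspond to subsets of A \ {z}, which has 42 elements.
Count = 2^(n-1) = 2^42
= 4398046511104

Number of subsets containing z = 4398046511104


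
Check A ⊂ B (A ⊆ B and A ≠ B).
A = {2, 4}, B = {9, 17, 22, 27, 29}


A ⊂ B requires: A ⊆ B AND A ≠ B.
A ⊆ B? No
A ⊄ B, so A is not a proper subset.

No, A is not a proper subset of B


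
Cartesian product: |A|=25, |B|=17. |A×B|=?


|A × B| = |A| × |B|
= 25 × 17
= 425

|A × B| = 425


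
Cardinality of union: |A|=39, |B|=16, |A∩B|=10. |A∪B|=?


|A ∪ B| = |A| + |B| - |A ∩ B|
= 39 + 16 - 10
= 45

|A ∪ B| = 45


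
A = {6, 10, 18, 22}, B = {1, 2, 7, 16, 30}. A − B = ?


A \ B = elements in A but not in B
A = {6, 10, 18, 22}
B = {1, 2, 7, 16, 30}
Remove from A any elements in B
A \ B = {6, 10, 18, 22}

A \ B = {6, 10, 18, 22}


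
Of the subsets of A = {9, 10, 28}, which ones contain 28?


A subset of A contains 28 iff the remaining 2 elements form any subset of A \ {28}.
Count: 2^(n-1) = 2^2 = 4
Subsets containing 28: {28}, {9, 28}, {10, 28}, {9, 10, 28}

Subsets containing 28 (4 total): {28}, {9, 28}, {10, 28}, {9, 10, 28}


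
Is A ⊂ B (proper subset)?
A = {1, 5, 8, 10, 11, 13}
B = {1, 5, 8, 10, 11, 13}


A ⊂ B requires: A ⊆ B AND A ≠ B.
A ⊆ B? Yes
A = B? Yes
A = B, so A is not a PROPER subset.

No, A is not a proper subset of B


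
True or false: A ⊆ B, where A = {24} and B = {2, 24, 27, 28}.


A ⊆ B means every element of A is in B.
All elements of A are in B.
So A ⊆ B.

Yes, A ⊆ B


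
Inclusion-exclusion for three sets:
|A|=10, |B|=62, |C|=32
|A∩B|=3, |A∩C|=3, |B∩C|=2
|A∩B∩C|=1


|A∪B∪C| = |A|+|B|+|C| - |A∩B|-|A∩C|-|B∩C| + |A∩B∩C|
= 10+62+32 - 3-3-2 + 1
= 104 - 8 + 1
= 97

|A ∪ B ∪ C| = 97


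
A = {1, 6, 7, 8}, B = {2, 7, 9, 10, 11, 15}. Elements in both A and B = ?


A = {1, 6, 7, 8}
B = {2, 7, 9, 10, 11, 15}
Region: in both A and B
Elements: {7}

Elements in both A and B: {7}


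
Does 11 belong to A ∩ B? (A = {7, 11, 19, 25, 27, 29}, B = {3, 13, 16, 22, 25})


A = {7, 11, 19, 25, 27, 29}, B = {3, 13, 16, 22, 25}
A ∩ B = elements in both A and B
A ∩ B = {25}
Checking if 11 ∈ A ∩ B
11 is not in A ∩ B → False

11 ∉ A ∩ B


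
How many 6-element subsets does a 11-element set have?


C(n,k) = n! / (k!(n-k)!)
C(11,6) = 11! / (6!5!)
= 462

C(11,6) = 462


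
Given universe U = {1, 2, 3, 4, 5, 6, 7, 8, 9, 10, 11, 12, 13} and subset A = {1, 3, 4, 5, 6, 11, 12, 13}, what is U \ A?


Aᶜ = U \ A = elements in U but not in A
U = {1, 2, 3, 4, 5, 6, 7, 8, 9, 10, 11, 12, 13}
A = {1, 3, 4, 5, 6, 11, 12, 13}
Aᶜ = {2, 7, 8, 9, 10}

Aᶜ = {2, 7, 8, 9, 10}


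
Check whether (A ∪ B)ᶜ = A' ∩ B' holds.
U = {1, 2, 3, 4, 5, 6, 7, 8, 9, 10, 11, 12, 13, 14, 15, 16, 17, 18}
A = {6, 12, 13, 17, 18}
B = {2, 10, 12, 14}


LHS: A ∪ B = {2, 6, 10, 12, 13, 14, 17, 18}
(A ∪ B)' = U \ (A ∪ B) = {1, 3, 4, 5, 7, 8, 9, 11, 15, 16}
A' = {1, 2, 3, 4, 5, 7, 8, 9, 10, 11, 14, 15, 16}, B' = {1, 3, 4, 5, 6, 7, 8, 9, 11, 13, 15, 16, 17, 18}
Claimed RHS: A' ∩ B' = {1, 3, 4, 5, 7, 8, 9, 11, 15, 16}
Identity is VALID: LHS = RHS = {1, 3, 4, 5, 7, 8, 9, 11, 15, 16} ✓

Identity is valid. (A ∪ B)' = A' ∩ B' = {1, 3, 4, 5, 7, 8, 9, 11, 15, 16}


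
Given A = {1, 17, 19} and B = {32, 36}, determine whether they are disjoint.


Disjoint means A ∩ B = ∅.
A ∩ B = ∅
A ∩ B = ∅, so A and B are disjoint.

Yes, A and B are disjoint


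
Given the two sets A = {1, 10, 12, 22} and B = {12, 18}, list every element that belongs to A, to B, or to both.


A ∪ B = all elements in A or B (or both)
A = {1, 10, 12, 22}
B = {12, 18}
A ∪ B = {1, 10, 12, 18, 22}

A ∪ B = {1, 10, 12, 18, 22}


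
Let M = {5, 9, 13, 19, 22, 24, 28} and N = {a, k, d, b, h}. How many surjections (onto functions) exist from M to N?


n = |M| = 7, k = |N| = 5. Surjections via inclusion-exclusion:
S(n,k) = Σ(-1)^i × C(k,i) × (k-i)^n, i=0 to k
i=0: (-1)^0×C(5,0)×5^7 = 78125
i=1: (-1)^1×C(5,1)×4^7 = -81920
i=2: (-1)^2×C(5,2)×3^7 = 21870
i=3: (-1)^3×C(5,3)×2^7 = -1280
i=4: (-1)^4×C(5,4)×1^7 = 5
i=5: (-1)^5×C(5,5)×0^7 = 0
Total = 16800

Number of surjections = 16800


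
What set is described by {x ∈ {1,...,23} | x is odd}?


Checking each candidate:
Condition: odd numbers in {1,...,23}
Result = {1, 3, 5, 7, 9, 11, 13, 15, 17, 19, 21, 23}

{1, 3, 5, 7, 9, 11, 13, 15, 17, 19, 21, 23}


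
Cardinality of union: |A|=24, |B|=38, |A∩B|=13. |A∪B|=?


|A ∪ B| = |A| + |B| - |A ∩ B|
= 24 + 38 - 13
= 49

|A ∪ B| = 49


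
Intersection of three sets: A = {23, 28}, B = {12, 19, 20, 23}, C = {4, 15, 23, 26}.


A ∩ B = {23}
(A ∩ B) ∩ C = {23}

A ∩ B ∩ C = {23}


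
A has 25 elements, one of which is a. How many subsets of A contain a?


Subsets of A containing a correspond to subsets of A \ {a}, which has 24 elements.
Count = 2^(n-1) = 2^24
= 16777216

Number of subsets containing a = 16777216


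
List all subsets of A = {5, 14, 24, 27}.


|A| = 4, so |P(A)| = 2^4 = 16
Enumerate subsets by cardinality (0 to 4):
∅, {5}, {14}, {24}, {27}, {5, 14}, {5, 24}, {5, 27}, {14, 24}, {14, 27}, {24, 27}, {5, 14, 24}, {5, 14, 27}, {5, 24, 27}, {14, 24, 27}, {5, 14, 24, 27}

P(A) has 16 subsets: ∅, {5}, {14}, {24}, {27}, {5, 14}, {5, 24}, {5, 27}, {14, 24}, {14, 27}, {24, 27}, {5, 14, 24}, {5, 14, 27}, {5, 24, 27}, {14, 24, 27}, {5, 14, 24, 27}


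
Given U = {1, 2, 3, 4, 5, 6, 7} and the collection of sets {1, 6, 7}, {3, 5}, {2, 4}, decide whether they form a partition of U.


A partition requires: (1) non-empty parts, (2) pairwise disjoint, (3) union = U
Parts: {1, 6, 7}, {3, 5}, {2, 4}
Union of parts: {1, 2, 3, 4, 5, 6, 7}
U = {1, 2, 3, 4, 5, 6, 7}
All non-empty? True
Pairwise disjoint? True
Covers U? True

Yes, valid partition


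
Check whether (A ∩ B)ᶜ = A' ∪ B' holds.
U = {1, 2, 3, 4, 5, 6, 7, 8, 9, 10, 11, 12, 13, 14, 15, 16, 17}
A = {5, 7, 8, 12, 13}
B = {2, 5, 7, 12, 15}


LHS: A ∩ B = {5, 7, 12}
(A ∩ B)' = U \ (A ∩ B) = {1, 2, 3, 4, 6, 8, 9, 10, 11, 13, 14, 15, 16, 17}
A' = {1, 2, 3, 4, 6, 9, 10, 11, 14, 15, 16, 17}, B' = {1, 3, 4, 6, 8, 9, 10, 11, 13, 14, 16, 17}
Claimed RHS: A' ∪ B' = {1, 2, 3, 4, 6, 8, 9, 10, 11, 13, 14, 15, 16, 17}
Identity is VALID: LHS = RHS = {1, 2, 3, 4, 6, 8, 9, 10, 11, 13, 14, 15, 16, 17} ✓

Identity is valid. (A ∩ B)' = A' ∪ B' = {1, 2, 3, 4, 6, 8, 9, 10, 11, 13, 14, 15, 16, 17}


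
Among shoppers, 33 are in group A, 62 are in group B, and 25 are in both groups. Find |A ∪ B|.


|A ∪ B| = |A| + |B| - |A ∩ B|
= 33 + 62 - 25
= 70

|A ∪ B| = 70


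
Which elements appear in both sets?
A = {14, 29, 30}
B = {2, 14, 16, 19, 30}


A ∩ B = elements in both A and B
A = {14, 29, 30}
B = {2, 14, 16, 19, 30}
A ∩ B = {14, 30}

A ∩ B = {14, 30}


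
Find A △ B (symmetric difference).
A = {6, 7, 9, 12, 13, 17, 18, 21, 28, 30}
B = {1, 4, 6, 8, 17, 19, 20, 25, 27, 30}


A △ B = (A \ B) ∪ (B \ A) = elements in exactly one of A or B
A \ B = {7, 9, 12, 13, 18, 21, 28}
B \ A = {1, 4, 8, 19, 20, 25, 27}
A △ B = {1, 4, 7, 8, 9, 12, 13, 18, 19, 20, 21, 25, 27, 28}

A △ B = {1, 4, 7, 8, 9, 12, 13, 18, 19, 20, 21, 25, 27, 28}


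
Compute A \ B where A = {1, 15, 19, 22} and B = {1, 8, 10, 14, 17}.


A \ B = elements in A but not in B
A = {1, 15, 19, 22}
B = {1, 8, 10, 14, 17}
Remove from A any elements in B
A \ B = {15, 19, 22}

A \ B = {15, 19, 22}


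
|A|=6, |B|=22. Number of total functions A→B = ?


Each of |A| = 6 inputs maps to any of |B| = 22 outputs.
# functions = |B|^|A| = 22^6
= 113379904

Number of functions = 113379904


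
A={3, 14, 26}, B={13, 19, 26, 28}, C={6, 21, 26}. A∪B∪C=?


A ∪ B = {3, 13, 14, 19, 26, 28}
(A ∪ B) ∪ C = {3, 6, 13, 14, 19, 21, 26, 28}

A ∪ B ∪ C = {3, 6, 13, 14, 19, 21, 26, 28}


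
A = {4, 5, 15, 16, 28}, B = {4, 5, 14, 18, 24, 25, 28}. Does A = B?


Two sets are equal iff they have exactly the same elements.
A = {4, 5, 15, 16, 28}
B = {4, 5, 14, 18, 24, 25, 28}
Differences: {14, 15, 16, 18, 24, 25}
A ≠ B

No, A ≠ B


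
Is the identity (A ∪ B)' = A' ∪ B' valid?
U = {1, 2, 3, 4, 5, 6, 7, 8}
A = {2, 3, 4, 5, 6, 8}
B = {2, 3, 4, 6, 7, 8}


LHS: A ∪ B = {2, 3, 4, 5, 6, 7, 8}
(A ∪ B)' = U \ (A ∪ B) = {1}
A' = {1, 7}, B' = {1, 5}
Claimed RHS: A' ∪ B' = {1, 5, 7}
Identity is INVALID: LHS = {1} but the RHS claimed here equals {1, 5, 7}. The correct form is (A ∪ B)' = A' ∩ B'.

Identity is invalid: (A ∪ B)' = {1} but A' ∪ B' = {1, 5, 7}. The correct De Morgan law is (A ∪ B)' = A' ∩ B'.


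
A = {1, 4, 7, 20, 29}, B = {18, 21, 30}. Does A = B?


Two sets are equal iff they have exactly the same elements.
A = {1, 4, 7, 20, 29}
B = {18, 21, 30}
Differences: {1, 4, 7, 18, 20, 21, 29, 30}
A ≠ B

No, A ≠ B


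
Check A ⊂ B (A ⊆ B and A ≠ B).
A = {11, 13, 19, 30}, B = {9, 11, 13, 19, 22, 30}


A ⊂ B requires: A ⊆ B AND A ≠ B.
A ⊆ B? Yes
A = B? No
A ⊂ B: Yes (A is a proper subset of B)

Yes, A ⊂ B


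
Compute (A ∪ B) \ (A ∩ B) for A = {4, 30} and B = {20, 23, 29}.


A △ B = (A \ B) ∪ (B \ A) = elements in exactly one of A or B
A \ B = {4, 30}
B \ A = {20, 23, 29}
A △ B = {4, 20, 23, 29, 30}

A △ B = {4, 20, 23, 29, 30}


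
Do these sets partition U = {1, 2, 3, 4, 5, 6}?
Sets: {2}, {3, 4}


A partition requires: (1) non-empty parts, (2) pairwise disjoint, (3) union = U
Parts: {2}, {3, 4}
Union of parts: {2, 3, 4}
U = {1, 2, 3, 4, 5, 6}
All non-empty? True
Pairwise disjoint? True
Covers U? False

No, not a valid partition


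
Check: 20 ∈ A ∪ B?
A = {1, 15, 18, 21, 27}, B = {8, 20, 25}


A = {1, 15, 18, 21, 27}, B = {8, 20, 25}
A ∪ B = all elements in A or B
A ∪ B = {1, 8, 15, 18, 20, 21, 25, 27}
Checking if 20 ∈ A ∪ B
20 is in A ∪ B → True

20 ∈ A ∪ B


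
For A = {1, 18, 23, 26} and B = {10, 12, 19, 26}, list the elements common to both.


A ∩ B = elements in both A and B
A = {1, 18, 23, 26}
B = {10, 12, 19, 26}
A ∩ B = {26}

A ∩ B = {26}


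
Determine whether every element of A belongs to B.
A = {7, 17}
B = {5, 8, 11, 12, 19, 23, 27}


A ⊆ B means every element of A is in B.
Elements in A not in B: {7, 17}
So A ⊄ B.

No, A ⊄ B


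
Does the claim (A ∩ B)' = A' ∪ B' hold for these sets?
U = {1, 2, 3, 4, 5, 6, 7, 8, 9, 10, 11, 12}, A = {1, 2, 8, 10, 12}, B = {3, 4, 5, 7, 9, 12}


LHS: A ∩ B = {12}
(A ∩ B)' = U \ (A ∩ B) = {1, 2, 3, 4, 5, 6, 7, 8, 9, 10, 11}
A' = {3, 4, 5, 6, 7, 9, 11}, B' = {1, 2, 6, 8, 10, 11}
Claimed RHS: A' ∪ B' = {1, 2, 3, 4, 5, 6, 7, 8, 9, 10, 11}
Identity is VALID: LHS = RHS = {1, 2, 3, 4, 5, 6, 7, 8, 9, 10, 11} ✓

Identity is valid. (A ∩ B)' = A' ∪ B' = {1, 2, 3, 4, 5, 6, 7, 8, 9, 10, 11}


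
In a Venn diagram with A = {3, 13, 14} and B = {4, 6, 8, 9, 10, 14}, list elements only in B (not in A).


A = {3, 13, 14}
B = {4, 6, 8, 9, 10, 14}
Region: only in B (not in A)
Elements: {4, 6, 8, 9, 10}

Elements only in B (not in A): {4, 6, 8, 9, 10}


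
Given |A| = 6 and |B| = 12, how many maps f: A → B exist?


Each of |A| = 6 inputs maps to any of |B| = 12 outputs.
# functions = |B|^|A| = 12^6
= 2985984

Number of functions = 2985984


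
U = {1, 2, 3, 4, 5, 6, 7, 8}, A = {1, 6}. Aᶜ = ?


Aᶜ = U \ A = elements in U but not in A
U = {1, 2, 3, 4, 5, 6, 7, 8}
A = {1, 6}
Aᶜ = {2, 3, 4, 5, 7, 8}

Aᶜ = {2, 3, 4, 5, 7, 8}


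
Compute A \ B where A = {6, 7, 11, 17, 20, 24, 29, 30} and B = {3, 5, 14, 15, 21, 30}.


A \ B = elements in A but not in B
A = {6, 7, 11, 17, 20, 24, 29, 30}
B = {3, 5, 14, 15, 21, 30}
Remove from A any elements in B
A \ B = {6, 7, 11, 17, 20, 24, 29}

A \ B = {6, 7, 11, 17, 20, 24, 29}


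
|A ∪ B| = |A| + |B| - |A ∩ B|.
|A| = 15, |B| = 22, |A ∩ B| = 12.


|A ∪ B| = |A| + |B| - |A ∩ B|
= 15 + 22 - 12
= 25

|A ∪ B| = 25


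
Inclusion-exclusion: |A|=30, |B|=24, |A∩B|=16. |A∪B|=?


|A ∪ B| = |A| + |B| - |A ∩ B|
= 30 + 24 - 16
= 38

|A ∪ B| = 38


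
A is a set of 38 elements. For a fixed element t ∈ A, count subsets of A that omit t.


Subsets of A avoiding t are subsets of A \ {t}, which has 37 elements.
Count = 2^(n-1) = 2^37
= 137438953472

Number of subsets avoiding t = 137438953472


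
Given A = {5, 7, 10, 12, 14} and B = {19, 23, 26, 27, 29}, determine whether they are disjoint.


Disjoint means A ∩ B = ∅.
A ∩ B = ∅
A ∩ B = ∅, so A and B are disjoint.

Yes, A and B are disjoint


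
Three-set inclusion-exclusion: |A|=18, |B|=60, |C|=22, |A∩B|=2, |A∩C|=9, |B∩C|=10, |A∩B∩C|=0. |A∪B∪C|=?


|A∪B∪C| = |A|+|B|+|C| - |A∩B|-|A∩C|-|B∩C| + |A∩B∩C|
= 18+60+22 - 2-9-10 + 0
= 100 - 21 + 0
= 79

|A ∪ B ∪ C| = 79


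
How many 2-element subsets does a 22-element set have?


C(n,k) = n! / (k!(n-k)!)
C(22,2) = 22! / (2!20!)
= 231

C(22,2) = 231


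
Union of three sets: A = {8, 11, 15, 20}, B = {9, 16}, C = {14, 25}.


A ∪ B = {8, 9, 11, 15, 16, 20}
(A ∪ B) ∪ C = {8, 9, 11, 14, 15, 16, 20, 25}

A ∪ B ∪ C = {8, 9, 11, 14, 15, 16, 20, 25}


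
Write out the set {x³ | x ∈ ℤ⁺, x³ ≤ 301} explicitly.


Checking each candidate:
Condition: positive perfect cubes ≤ 301
Result = {1, 8, 27, 64, 125, 216}

{1, 8, 27, 64, 125, 216}


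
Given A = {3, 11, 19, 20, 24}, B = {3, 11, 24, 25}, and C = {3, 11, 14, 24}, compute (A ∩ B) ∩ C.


A ∩ B = {3, 11, 24}
(A ∩ B) ∩ C = {3, 11, 24}

A ∩ B ∩ C = {3, 11, 24}


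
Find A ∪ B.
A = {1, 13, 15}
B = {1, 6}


A ∪ B = all elements in A or B (or both)
A = {1, 13, 15}
B = {1, 6}
A ∪ B = {1, 6, 13, 15}

A ∪ B = {1, 6, 13, 15}


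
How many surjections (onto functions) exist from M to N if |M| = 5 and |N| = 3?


n = |M| = 5, k = |N| = 3. Surjections via inclusion-exclusion:
S(n,k) = Σ(-1)^i × C(k,i) × (k-i)^n, i=0 to k
i=0: (-1)^0×C(3,0)×3^5 = 243
i=1: (-1)^1×C(3,1)×2^5 = -96
i=2: (-1)^2×C(3,2)×1^5 = 3
i=3: (-1)^3×C(3,3)×0^5 = 0
Total = 150

Number of surjections = 150


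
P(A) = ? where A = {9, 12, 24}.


|A| = 3, so |P(A)| = 2^3 = 8
Enumerate subsets by cardinality (0 to 3):
∅, {9}, {12}, {24}, {9, 12}, {9, 24}, {12, 24}, {9, 12, 24}

P(A) has 8 subsets: ∅, {9}, {12}, {24}, {9, 12}, {9, 24}, {12, 24}, {9, 12, 24}


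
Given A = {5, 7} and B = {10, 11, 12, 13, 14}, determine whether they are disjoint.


Disjoint means A ∩ B = ∅.
A ∩ B = ∅
A ∩ B = ∅, so A and B are disjoint.

Yes, A and B are disjoint


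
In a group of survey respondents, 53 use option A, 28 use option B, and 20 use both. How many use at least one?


|A ∪ B| = |A| + |B| - |A ∩ B|
= 53 + 28 - 20
= 61

|A ∪ B| = 61


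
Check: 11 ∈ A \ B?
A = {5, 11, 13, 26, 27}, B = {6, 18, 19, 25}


A = {5, 11, 13, 26, 27}, B = {6, 18, 19, 25}
A \ B = elements in A but not in B
A \ B = {5, 11, 13, 26, 27}
Checking if 11 ∈ A \ B
11 is in A \ B → True

11 ∈ A \ B


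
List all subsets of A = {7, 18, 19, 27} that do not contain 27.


A subset of A that omits 27 is a subset of A \ {27}, so there are 2^(n-1) = 2^3 = 8 of them.
Subsets excluding 27: ∅, {7}, {18}, {19}, {7, 18}, {7, 19}, {18, 19}, {7, 18, 19}

Subsets excluding 27 (8 total): ∅, {7}, {18}, {19}, {7, 18}, {7, 19}, {18, 19}, {7, 18, 19}


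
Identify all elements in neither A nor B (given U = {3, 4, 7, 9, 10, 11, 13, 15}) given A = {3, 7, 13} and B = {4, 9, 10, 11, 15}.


A = {3, 7, 13}
B = {4, 9, 10, 11, 15}
Region: in neither A nor B (given U = {3, 4, 7, 9, 10, 11, 13, 15})
Elements: ∅

Elements in neither A nor B (given U = {3, 4, 7, 9, 10, 11, 13, 15}): ∅


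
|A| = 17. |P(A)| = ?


Number of subsets = 2^n
= 2^17
= 131072

|P(A)| = 131072


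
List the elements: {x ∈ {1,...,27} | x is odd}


Checking each candidate:
Condition: odd numbers in {1,...,27}
Result = {1, 3, 5, 7, 9, 11, 13, 15, 17, 19, 21, 23, 25, 27}

{1, 3, 5, 7, 9, 11, 13, 15, 17, 19, 21, 23, 25, 27}


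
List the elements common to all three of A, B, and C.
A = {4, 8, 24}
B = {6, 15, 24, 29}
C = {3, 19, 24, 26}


A ∩ B = {24}
(A ∩ B) ∩ C = {24}

A ∩ B ∩ C = {24}


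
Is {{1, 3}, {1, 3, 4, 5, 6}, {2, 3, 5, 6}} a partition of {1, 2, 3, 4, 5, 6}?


A partition requires: (1) non-empty parts, (2) pairwise disjoint, (3) union = U
Parts: {1, 3}, {1, 3, 4, 5, 6}, {2, 3, 5, 6}
Union of parts: {1, 2, 3, 4, 5, 6}
U = {1, 2, 3, 4, 5, 6}
All non-empty? True
Pairwise disjoint? False
Covers U? True

No, not a valid partition


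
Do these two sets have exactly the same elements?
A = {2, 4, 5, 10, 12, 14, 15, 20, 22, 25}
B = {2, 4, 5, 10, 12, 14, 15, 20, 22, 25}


Two sets are equal iff they have exactly the same elements.
A = {2, 4, 5, 10, 12, 14, 15, 20, 22, 25}
B = {2, 4, 5, 10, 12, 14, 15, 20, 22, 25}
Same elements → A = B

Yes, A = B


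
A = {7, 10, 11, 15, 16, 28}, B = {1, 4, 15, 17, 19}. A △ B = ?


A △ B = (A \ B) ∪ (B \ A) = elements in exactly one of A or B
A \ B = {7, 10, 11, 16, 28}
B \ A = {1, 4, 17, 19}
A △ B = {1, 4, 7, 10, 11, 16, 17, 19, 28}

A △ B = {1, 4, 7, 10, 11, 16, 17, 19, 28}


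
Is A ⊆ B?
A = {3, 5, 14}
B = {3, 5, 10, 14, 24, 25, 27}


A ⊆ B means every element of A is in B.
All elements of A are in B.
So A ⊆ B.

Yes, A ⊆ B


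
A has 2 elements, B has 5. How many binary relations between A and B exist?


A relation from A to B is any subset of A × B.
|A × B| = 2 × 5 = 10
# relations = 2^|A × B| = 2^10 = 1024

Number of relations = 1024


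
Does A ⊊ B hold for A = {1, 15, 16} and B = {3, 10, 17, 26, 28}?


A ⊂ B requires: A ⊆ B AND A ≠ B.
A ⊆ B? No
A ⊄ B, so A is not a proper subset.

No, A is not a proper subset of B


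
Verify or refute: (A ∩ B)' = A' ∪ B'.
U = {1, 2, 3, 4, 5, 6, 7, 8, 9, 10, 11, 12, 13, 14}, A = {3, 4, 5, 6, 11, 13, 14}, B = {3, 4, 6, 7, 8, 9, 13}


LHS: A ∩ B = {3, 4, 6, 13}
(A ∩ B)' = U \ (A ∩ B) = {1, 2, 5, 7, 8, 9, 10, 11, 12, 14}
A' = {1, 2, 7, 8, 9, 10, 12}, B' = {1, 2, 5, 10, 11, 12, 14}
Claimed RHS: A' ∪ B' = {1, 2, 5, 7, 8, 9, 10, 11, 12, 14}
Identity is VALID: LHS = RHS = {1, 2, 5, 7, 8, 9, 10, 11, 12, 14} ✓

Identity is valid. (A ∩ B)' = A' ∪ B' = {1, 2, 5, 7, 8, 9, 10, 11, 12, 14}


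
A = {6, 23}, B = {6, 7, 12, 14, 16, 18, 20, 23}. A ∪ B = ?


A ∪ B = all elements in A or B (or both)
A = {6, 23}
B = {6, 7, 12, 14, 16, 18, 20, 23}
A ∪ B = {6, 7, 12, 14, 16, 18, 20, 23}

A ∪ B = {6, 7, 12, 14, 16, 18, 20, 23}


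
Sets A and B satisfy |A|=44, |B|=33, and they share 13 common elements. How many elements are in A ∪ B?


|A ∪ B| = |A| + |B| - |A ∩ B|
= 44 + 33 - 13
= 64

|A ∪ B| = 64


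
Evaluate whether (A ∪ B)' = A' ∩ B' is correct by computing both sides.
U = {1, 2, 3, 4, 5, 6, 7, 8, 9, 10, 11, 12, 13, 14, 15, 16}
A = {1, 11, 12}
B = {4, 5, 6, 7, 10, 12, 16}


LHS: A ∪ B = {1, 4, 5, 6, 7, 10, 11, 12, 16}
(A ∪ B)' = U \ (A ∪ B) = {2, 3, 8, 9, 13, 14, 15}
A' = {2, 3, 4, 5, 6, 7, 8, 9, 10, 13, 14, 15, 16}, B' = {1, 2, 3, 8, 9, 11, 13, 14, 15}
Claimed RHS: A' ∩ B' = {2, 3, 8, 9, 13, 14, 15}
Identity is VALID: LHS = RHS = {2, 3, 8, 9, 13, 14, 15} ✓

Identity is valid. (A ∪ B)' = A' ∩ B' = {2, 3, 8, 9, 13, 14, 15}


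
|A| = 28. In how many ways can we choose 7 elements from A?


C(n,k) = n! / (k!(n-k)!)
C(28,7) = 28! / (7!21!)
= 1184040

C(28,7) = 1184040


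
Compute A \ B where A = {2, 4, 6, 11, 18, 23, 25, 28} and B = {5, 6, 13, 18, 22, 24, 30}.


A \ B = elements in A but not in B
A = {2, 4, 6, 11, 18, 23, 25, 28}
B = {5, 6, 13, 18, 22, 24, 30}
Remove from A any elements in B
A \ B = {2, 4, 11, 23, 25, 28}

A \ B = {2, 4, 11, 23, 25, 28}


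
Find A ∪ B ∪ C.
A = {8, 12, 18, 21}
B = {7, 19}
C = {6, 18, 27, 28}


A ∪ B = {7, 8, 12, 18, 19, 21}
(A ∪ B) ∪ C = {6, 7, 8, 12, 18, 19, 21, 27, 28}

A ∪ B ∪ C = {6, 7, 8, 12, 18, 19, 21, 27, 28}


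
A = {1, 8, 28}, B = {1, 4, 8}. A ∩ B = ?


A ∩ B = elements in both A and B
A = {1, 8, 28}
B = {1, 4, 8}
A ∩ B = {1, 8}

A ∩ B = {1, 8}


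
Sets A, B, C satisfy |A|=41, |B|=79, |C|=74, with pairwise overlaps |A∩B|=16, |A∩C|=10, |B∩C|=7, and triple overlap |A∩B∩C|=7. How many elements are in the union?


|A∪B∪C| = |A|+|B|+|C| - |A∩B|-|A∩C|-|B∩C| + |A∩B∩C|
= 41+79+74 - 16-10-7 + 7
= 194 - 33 + 7
= 168

|A ∪ B ∪ C| = 168


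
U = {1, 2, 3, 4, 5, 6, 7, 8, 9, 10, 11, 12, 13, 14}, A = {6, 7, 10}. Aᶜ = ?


Aᶜ = U \ A = elements in U but not in A
U = {1, 2, 3, 4, 5, 6, 7, 8, 9, 10, 11, 12, 13, 14}
A = {6, 7, 10}
Aᶜ = {1, 2, 3, 4, 5, 8, 9, 11, 12, 13, 14}

Aᶜ = {1, 2, 3, 4, 5, 8, 9, 11, 12, 13, 14}


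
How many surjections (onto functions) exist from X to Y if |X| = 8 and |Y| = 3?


n = |X| = 8, k = |Y| = 3. Surjections via inclusion-exclusion:
S(n,k) = Σ(-1)^i × C(k,i) × (k-i)^n, i=0 to k
i=0: (-1)^0×C(3,0)×3^8 = 6561
i=1: (-1)^1×C(3,1)×2^8 = -768
i=2: (-1)^2×C(3,2)×1^8 = 3
i=3: (-1)^3×C(3,3)×0^8 = 0
Total = 5796

Number of surjections = 5796


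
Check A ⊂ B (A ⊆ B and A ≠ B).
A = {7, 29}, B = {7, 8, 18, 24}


A ⊂ B requires: A ⊆ B AND A ≠ B.
A ⊆ B? No
A ⊄ B, so A is not a proper subset.

No, A is not a proper subset of B


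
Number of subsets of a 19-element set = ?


Number of subsets = 2^n
= 2^19
= 524288

|P(A)| = 524288
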